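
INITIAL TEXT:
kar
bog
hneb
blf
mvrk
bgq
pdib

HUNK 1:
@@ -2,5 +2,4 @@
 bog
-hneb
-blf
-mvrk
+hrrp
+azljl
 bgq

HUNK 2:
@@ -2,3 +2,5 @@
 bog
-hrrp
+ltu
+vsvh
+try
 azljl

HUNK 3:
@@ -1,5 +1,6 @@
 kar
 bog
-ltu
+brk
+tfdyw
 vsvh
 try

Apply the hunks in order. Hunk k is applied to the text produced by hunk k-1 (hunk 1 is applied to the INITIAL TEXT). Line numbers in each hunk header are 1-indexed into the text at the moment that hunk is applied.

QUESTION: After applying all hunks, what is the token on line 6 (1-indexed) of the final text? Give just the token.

Answer: try

Derivation:
Hunk 1: at line 2 remove [hneb,blf,mvrk] add [hrrp,azljl] -> 6 lines: kar bog hrrp azljl bgq pdib
Hunk 2: at line 2 remove [hrrp] add [ltu,vsvh,try] -> 8 lines: kar bog ltu vsvh try azljl bgq pdib
Hunk 3: at line 1 remove [ltu] add [brk,tfdyw] -> 9 lines: kar bog brk tfdyw vsvh try azljl bgq pdib
Final line 6: try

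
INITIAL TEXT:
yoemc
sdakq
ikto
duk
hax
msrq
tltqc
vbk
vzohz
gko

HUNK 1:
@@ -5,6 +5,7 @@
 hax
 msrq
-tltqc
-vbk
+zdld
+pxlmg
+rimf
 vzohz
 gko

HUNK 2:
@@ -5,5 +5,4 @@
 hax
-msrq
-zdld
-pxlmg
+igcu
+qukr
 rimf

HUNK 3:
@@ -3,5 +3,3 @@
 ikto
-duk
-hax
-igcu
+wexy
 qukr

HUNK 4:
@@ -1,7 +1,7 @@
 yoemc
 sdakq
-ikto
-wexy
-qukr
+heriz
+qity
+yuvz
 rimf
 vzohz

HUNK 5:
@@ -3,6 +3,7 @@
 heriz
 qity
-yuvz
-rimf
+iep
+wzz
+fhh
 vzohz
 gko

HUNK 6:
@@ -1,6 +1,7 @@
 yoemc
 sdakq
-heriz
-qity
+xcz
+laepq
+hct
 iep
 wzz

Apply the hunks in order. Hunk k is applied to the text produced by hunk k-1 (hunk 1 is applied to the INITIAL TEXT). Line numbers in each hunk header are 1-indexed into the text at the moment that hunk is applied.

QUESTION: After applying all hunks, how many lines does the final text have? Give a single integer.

Answer: 10

Derivation:
Hunk 1: at line 5 remove [tltqc,vbk] add [zdld,pxlmg,rimf] -> 11 lines: yoemc sdakq ikto duk hax msrq zdld pxlmg rimf vzohz gko
Hunk 2: at line 5 remove [msrq,zdld,pxlmg] add [igcu,qukr] -> 10 lines: yoemc sdakq ikto duk hax igcu qukr rimf vzohz gko
Hunk 3: at line 3 remove [duk,hax,igcu] add [wexy] -> 8 lines: yoemc sdakq ikto wexy qukr rimf vzohz gko
Hunk 4: at line 1 remove [ikto,wexy,qukr] add [heriz,qity,yuvz] -> 8 lines: yoemc sdakq heriz qity yuvz rimf vzohz gko
Hunk 5: at line 3 remove [yuvz,rimf] add [iep,wzz,fhh] -> 9 lines: yoemc sdakq heriz qity iep wzz fhh vzohz gko
Hunk 6: at line 1 remove [heriz,qity] add [xcz,laepq,hct] -> 10 lines: yoemc sdakq xcz laepq hct iep wzz fhh vzohz gko
Final line count: 10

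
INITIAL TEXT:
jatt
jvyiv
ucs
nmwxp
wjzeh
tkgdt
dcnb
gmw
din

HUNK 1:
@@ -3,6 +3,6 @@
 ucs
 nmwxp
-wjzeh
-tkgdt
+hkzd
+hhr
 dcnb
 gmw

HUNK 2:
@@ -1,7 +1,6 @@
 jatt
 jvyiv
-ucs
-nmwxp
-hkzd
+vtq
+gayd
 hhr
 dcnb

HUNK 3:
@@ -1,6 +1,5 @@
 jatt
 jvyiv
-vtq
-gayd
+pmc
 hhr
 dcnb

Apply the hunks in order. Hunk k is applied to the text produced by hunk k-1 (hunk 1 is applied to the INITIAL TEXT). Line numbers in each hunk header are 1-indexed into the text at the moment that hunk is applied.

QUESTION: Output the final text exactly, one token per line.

Answer: jatt
jvyiv
pmc
hhr
dcnb
gmw
din

Derivation:
Hunk 1: at line 3 remove [wjzeh,tkgdt] add [hkzd,hhr] -> 9 lines: jatt jvyiv ucs nmwxp hkzd hhr dcnb gmw din
Hunk 2: at line 1 remove [ucs,nmwxp,hkzd] add [vtq,gayd] -> 8 lines: jatt jvyiv vtq gayd hhr dcnb gmw din
Hunk 3: at line 1 remove [vtq,gayd] add [pmc] -> 7 lines: jatt jvyiv pmc hhr dcnb gmw din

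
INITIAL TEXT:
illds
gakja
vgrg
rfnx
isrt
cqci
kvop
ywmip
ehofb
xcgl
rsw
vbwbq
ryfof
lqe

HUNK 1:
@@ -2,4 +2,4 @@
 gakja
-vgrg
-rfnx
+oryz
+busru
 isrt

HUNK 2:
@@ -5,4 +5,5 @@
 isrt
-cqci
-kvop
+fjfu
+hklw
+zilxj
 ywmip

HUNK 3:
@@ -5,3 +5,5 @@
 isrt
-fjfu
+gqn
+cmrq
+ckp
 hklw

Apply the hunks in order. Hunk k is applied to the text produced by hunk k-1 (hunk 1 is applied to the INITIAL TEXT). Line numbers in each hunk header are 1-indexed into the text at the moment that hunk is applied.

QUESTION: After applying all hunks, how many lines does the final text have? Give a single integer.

Hunk 1: at line 2 remove [vgrg,rfnx] add [oryz,busru] -> 14 lines: illds gakja oryz busru isrt cqci kvop ywmip ehofb xcgl rsw vbwbq ryfof lqe
Hunk 2: at line 5 remove [cqci,kvop] add [fjfu,hklw,zilxj] -> 15 lines: illds gakja oryz busru isrt fjfu hklw zilxj ywmip ehofb xcgl rsw vbwbq ryfof lqe
Hunk 3: at line 5 remove [fjfu] add [gqn,cmrq,ckp] -> 17 lines: illds gakja oryz busru isrt gqn cmrq ckp hklw zilxj ywmip ehofb xcgl rsw vbwbq ryfof lqe
Final line count: 17

Answer: 17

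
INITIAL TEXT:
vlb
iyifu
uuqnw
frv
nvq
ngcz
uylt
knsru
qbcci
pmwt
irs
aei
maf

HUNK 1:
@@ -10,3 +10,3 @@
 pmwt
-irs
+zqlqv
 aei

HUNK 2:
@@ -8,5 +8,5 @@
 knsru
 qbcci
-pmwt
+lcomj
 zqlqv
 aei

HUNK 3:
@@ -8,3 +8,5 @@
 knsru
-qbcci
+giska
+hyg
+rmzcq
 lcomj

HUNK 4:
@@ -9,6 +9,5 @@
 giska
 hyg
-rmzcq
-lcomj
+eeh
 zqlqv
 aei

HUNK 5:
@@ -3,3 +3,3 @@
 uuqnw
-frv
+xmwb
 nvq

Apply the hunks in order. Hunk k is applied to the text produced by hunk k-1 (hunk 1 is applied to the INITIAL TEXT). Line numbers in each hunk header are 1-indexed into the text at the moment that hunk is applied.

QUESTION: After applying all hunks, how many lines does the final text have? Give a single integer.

Answer: 14

Derivation:
Hunk 1: at line 10 remove [irs] add [zqlqv] -> 13 lines: vlb iyifu uuqnw frv nvq ngcz uylt knsru qbcci pmwt zqlqv aei maf
Hunk 2: at line 8 remove [pmwt] add [lcomj] -> 13 lines: vlb iyifu uuqnw frv nvq ngcz uylt knsru qbcci lcomj zqlqv aei maf
Hunk 3: at line 8 remove [qbcci] add [giska,hyg,rmzcq] -> 15 lines: vlb iyifu uuqnw frv nvq ngcz uylt knsru giska hyg rmzcq lcomj zqlqv aei maf
Hunk 4: at line 9 remove [rmzcq,lcomj] add [eeh] -> 14 lines: vlb iyifu uuqnw frv nvq ngcz uylt knsru giska hyg eeh zqlqv aei maf
Hunk 5: at line 3 remove [frv] add [xmwb] -> 14 lines: vlb iyifu uuqnw xmwb nvq ngcz uylt knsru giska hyg eeh zqlqv aei maf
Final line count: 14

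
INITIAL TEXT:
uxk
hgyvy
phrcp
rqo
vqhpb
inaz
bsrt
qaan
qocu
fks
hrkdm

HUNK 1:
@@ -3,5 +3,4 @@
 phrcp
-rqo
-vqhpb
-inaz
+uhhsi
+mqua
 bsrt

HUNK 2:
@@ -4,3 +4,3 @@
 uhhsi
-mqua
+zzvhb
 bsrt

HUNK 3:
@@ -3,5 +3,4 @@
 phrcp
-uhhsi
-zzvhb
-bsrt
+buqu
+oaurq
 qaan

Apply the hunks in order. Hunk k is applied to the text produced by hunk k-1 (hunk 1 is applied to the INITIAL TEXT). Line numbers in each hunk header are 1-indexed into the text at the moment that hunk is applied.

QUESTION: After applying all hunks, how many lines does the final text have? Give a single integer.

Hunk 1: at line 3 remove [rqo,vqhpb,inaz] add [uhhsi,mqua] -> 10 lines: uxk hgyvy phrcp uhhsi mqua bsrt qaan qocu fks hrkdm
Hunk 2: at line 4 remove [mqua] add [zzvhb] -> 10 lines: uxk hgyvy phrcp uhhsi zzvhb bsrt qaan qocu fks hrkdm
Hunk 3: at line 3 remove [uhhsi,zzvhb,bsrt] add [buqu,oaurq] -> 9 lines: uxk hgyvy phrcp buqu oaurq qaan qocu fks hrkdm
Final line count: 9

Answer: 9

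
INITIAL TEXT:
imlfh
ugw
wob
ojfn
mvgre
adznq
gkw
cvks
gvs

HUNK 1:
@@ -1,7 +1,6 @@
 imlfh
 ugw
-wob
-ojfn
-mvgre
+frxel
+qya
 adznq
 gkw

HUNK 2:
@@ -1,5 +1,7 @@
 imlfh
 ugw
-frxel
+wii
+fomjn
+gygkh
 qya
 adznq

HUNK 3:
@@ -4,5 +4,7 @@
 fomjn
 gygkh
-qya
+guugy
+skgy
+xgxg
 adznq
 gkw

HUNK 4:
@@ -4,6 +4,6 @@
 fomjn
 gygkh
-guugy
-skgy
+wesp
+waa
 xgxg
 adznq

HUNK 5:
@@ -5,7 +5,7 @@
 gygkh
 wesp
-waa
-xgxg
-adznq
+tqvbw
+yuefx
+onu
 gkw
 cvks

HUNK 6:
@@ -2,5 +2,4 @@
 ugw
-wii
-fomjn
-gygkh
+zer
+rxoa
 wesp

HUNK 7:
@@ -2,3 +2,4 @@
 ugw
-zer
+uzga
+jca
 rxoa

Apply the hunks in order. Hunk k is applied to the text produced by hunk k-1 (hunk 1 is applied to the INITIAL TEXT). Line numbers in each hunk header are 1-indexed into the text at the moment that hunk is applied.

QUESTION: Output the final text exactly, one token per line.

Answer: imlfh
ugw
uzga
jca
rxoa
wesp
tqvbw
yuefx
onu
gkw
cvks
gvs

Derivation:
Hunk 1: at line 1 remove [wob,ojfn,mvgre] add [frxel,qya] -> 8 lines: imlfh ugw frxel qya adznq gkw cvks gvs
Hunk 2: at line 1 remove [frxel] add [wii,fomjn,gygkh] -> 10 lines: imlfh ugw wii fomjn gygkh qya adznq gkw cvks gvs
Hunk 3: at line 4 remove [qya] add [guugy,skgy,xgxg] -> 12 lines: imlfh ugw wii fomjn gygkh guugy skgy xgxg adznq gkw cvks gvs
Hunk 4: at line 4 remove [guugy,skgy] add [wesp,waa] -> 12 lines: imlfh ugw wii fomjn gygkh wesp waa xgxg adznq gkw cvks gvs
Hunk 5: at line 5 remove [waa,xgxg,adznq] add [tqvbw,yuefx,onu] -> 12 lines: imlfh ugw wii fomjn gygkh wesp tqvbw yuefx onu gkw cvks gvs
Hunk 6: at line 2 remove [wii,fomjn,gygkh] add [zer,rxoa] -> 11 lines: imlfh ugw zer rxoa wesp tqvbw yuefx onu gkw cvks gvs
Hunk 7: at line 2 remove [zer] add [uzga,jca] -> 12 lines: imlfh ugw uzga jca rxoa wesp tqvbw yuefx onu gkw cvks gvs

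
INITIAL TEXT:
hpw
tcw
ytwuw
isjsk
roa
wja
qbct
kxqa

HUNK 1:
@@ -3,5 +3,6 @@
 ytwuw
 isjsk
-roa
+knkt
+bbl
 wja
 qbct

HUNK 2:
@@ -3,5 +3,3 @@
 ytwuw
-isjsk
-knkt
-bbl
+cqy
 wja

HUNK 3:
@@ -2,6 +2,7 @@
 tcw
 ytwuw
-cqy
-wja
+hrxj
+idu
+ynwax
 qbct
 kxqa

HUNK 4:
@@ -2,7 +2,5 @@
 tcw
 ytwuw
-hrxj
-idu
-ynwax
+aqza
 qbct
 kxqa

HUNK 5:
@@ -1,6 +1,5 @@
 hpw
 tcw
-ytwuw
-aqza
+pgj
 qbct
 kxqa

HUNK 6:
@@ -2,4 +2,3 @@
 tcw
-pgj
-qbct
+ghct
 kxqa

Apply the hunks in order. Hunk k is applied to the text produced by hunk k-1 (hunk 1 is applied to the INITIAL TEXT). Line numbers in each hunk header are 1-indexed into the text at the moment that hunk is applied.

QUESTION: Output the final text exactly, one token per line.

Hunk 1: at line 3 remove [roa] add [knkt,bbl] -> 9 lines: hpw tcw ytwuw isjsk knkt bbl wja qbct kxqa
Hunk 2: at line 3 remove [isjsk,knkt,bbl] add [cqy] -> 7 lines: hpw tcw ytwuw cqy wja qbct kxqa
Hunk 3: at line 2 remove [cqy,wja] add [hrxj,idu,ynwax] -> 8 lines: hpw tcw ytwuw hrxj idu ynwax qbct kxqa
Hunk 4: at line 2 remove [hrxj,idu,ynwax] add [aqza] -> 6 lines: hpw tcw ytwuw aqza qbct kxqa
Hunk 5: at line 1 remove [ytwuw,aqza] add [pgj] -> 5 lines: hpw tcw pgj qbct kxqa
Hunk 6: at line 2 remove [pgj,qbct] add [ghct] -> 4 lines: hpw tcw ghct kxqa

Answer: hpw
tcw
ghct
kxqa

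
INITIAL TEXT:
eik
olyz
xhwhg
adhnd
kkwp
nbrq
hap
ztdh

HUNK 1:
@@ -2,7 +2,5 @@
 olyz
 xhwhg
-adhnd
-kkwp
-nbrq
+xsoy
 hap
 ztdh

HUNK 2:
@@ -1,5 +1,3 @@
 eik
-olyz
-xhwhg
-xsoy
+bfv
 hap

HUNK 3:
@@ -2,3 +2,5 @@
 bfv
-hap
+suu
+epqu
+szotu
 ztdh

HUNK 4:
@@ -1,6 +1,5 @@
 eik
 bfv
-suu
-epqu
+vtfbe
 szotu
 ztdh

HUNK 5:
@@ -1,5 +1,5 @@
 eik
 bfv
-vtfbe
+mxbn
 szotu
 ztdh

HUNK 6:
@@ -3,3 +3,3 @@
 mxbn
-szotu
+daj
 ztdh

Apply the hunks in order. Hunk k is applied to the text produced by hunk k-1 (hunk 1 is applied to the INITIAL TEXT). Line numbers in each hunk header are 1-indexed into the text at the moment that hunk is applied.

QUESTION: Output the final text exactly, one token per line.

Hunk 1: at line 2 remove [adhnd,kkwp,nbrq] add [xsoy] -> 6 lines: eik olyz xhwhg xsoy hap ztdh
Hunk 2: at line 1 remove [olyz,xhwhg,xsoy] add [bfv] -> 4 lines: eik bfv hap ztdh
Hunk 3: at line 2 remove [hap] add [suu,epqu,szotu] -> 6 lines: eik bfv suu epqu szotu ztdh
Hunk 4: at line 1 remove [suu,epqu] add [vtfbe] -> 5 lines: eik bfv vtfbe szotu ztdh
Hunk 5: at line 1 remove [vtfbe] add [mxbn] -> 5 lines: eik bfv mxbn szotu ztdh
Hunk 6: at line 3 remove [szotu] add [daj] -> 5 lines: eik bfv mxbn daj ztdh

Answer: eik
bfv
mxbn
daj
ztdh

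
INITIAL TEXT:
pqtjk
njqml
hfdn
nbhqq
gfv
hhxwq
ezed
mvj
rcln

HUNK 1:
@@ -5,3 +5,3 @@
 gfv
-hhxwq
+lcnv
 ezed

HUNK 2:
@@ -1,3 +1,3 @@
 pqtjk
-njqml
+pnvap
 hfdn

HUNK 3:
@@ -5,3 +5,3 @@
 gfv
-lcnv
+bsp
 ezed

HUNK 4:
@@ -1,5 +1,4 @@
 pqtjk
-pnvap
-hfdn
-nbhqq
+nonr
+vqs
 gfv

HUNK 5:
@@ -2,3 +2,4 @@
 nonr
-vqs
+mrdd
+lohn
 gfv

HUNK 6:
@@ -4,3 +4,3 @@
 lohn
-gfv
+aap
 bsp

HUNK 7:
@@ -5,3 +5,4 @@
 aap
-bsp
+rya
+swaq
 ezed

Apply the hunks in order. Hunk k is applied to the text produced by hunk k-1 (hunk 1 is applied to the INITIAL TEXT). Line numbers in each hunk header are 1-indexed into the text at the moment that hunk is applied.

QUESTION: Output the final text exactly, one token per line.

Answer: pqtjk
nonr
mrdd
lohn
aap
rya
swaq
ezed
mvj
rcln

Derivation:
Hunk 1: at line 5 remove [hhxwq] add [lcnv] -> 9 lines: pqtjk njqml hfdn nbhqq gfv lcnv ezed mvj rcln
Hunk 2: at line 1 remove [njqml] add [pnvap] -> 9 lines: pqtjk pnvap hfdn nbhqq gfv lcnv ezed mvj rcln
Hunk 3: at line 5 remove [lcnv] add [bsp] -> 9 lines: pqtjk pnvap hfdn nbhqq gfv bsp ezed mvj rcln
Hunk 4: at line 1 remove [pnvap,hfdn,nbhqq] add [nonr,vqs] -> 8 lines: pqtjk nonr vqs gfv bsp ezed mvj rcln
Hunk 5: at line 2 remove [vqs] add [mrdd,lohn] -> 9 lines: pqtjk nonr mrdd lohn gfv bsp ezed mvj rcln
Hunk 6: at line 4 remove [gfv] add [aap] -> 9 lines: pqtjk nonr mrdd lohn aap bsp ezed mvj rcln
Hunk 7: at line 5 remove [bsp] add [rya,swaq] -> 10 lines: pqtjk nonr mrdd lohn aap rya swaq ezed mvj rcln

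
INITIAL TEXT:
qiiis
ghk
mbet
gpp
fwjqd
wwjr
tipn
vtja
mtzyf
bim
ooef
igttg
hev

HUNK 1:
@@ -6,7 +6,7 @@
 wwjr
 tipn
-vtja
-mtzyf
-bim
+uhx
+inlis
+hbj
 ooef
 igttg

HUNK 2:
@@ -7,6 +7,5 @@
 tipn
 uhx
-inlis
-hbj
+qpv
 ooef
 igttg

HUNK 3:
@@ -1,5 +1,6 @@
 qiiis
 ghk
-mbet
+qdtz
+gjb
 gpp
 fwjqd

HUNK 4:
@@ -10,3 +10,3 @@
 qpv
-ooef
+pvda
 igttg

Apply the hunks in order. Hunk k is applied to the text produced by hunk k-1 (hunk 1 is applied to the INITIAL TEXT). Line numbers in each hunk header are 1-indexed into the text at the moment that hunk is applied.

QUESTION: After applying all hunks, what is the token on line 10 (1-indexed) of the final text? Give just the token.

Answer: qpv

Derivation:
Hunk 1: at line 6 remove [vtja,mtzyf,bim] add [uhx,inlis,hbj] -> 13 lines: qiiis ghk mbet gpp fwjqd wwjr tipn uhx inlis hbj ooef igttg hev
Hunk 2: at line 7 remove [inlis,hbj] add [qpv] -> 12 lines: qiiis ghk mbet gpp fwjqd wwjr tipn uhx qpv ooef igttg hev
Hunk 3: at line 1 remove [mbet] add [qdtz,gjb] -> 13 lines: qiiis ghk qdtz gjb gpp fwjqd wwjr tipn uhx qpv ooef igttg hev
Hunk 4: at line 10 remove [ooef] add [pvda] -> 13 lines: qiiis ghk qdtz gjb gpp fwjqd wwjr tipn uhx qpv pvda igttg hev
Final line 10: qpv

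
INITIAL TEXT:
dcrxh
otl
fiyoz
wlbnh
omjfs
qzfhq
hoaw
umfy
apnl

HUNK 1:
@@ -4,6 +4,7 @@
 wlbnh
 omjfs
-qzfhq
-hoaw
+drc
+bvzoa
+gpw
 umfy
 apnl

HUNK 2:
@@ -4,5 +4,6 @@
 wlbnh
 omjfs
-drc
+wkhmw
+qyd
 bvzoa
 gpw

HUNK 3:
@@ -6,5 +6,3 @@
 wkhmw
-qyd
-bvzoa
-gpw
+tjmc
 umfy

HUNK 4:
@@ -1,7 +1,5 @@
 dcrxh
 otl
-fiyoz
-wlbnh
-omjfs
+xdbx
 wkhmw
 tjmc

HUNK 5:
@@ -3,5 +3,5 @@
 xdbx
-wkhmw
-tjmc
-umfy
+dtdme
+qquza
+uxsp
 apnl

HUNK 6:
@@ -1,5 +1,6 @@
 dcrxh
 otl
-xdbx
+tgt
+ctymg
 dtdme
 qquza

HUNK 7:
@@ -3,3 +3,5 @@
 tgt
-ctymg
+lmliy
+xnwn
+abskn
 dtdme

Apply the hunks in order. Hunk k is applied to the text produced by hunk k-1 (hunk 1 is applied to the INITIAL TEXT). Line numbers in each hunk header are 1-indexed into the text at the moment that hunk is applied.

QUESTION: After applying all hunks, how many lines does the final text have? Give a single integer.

Hunk 1: at line 4 remove [qzfhq,hoaw] add [drc,bvzoa,gpw] -> 10 lines: dcrxh otl fiyoz wlbnh omjfs drc bvzoa gpw umfy apnl
Hunk 2: at line 4 remove [drc] add [wkhmw,qyd] -> 11 lines: dcrxh otl fiyoz wlbnh omjfs wkhmw qyd bvzoa gpw umfy apnl
Hunk 3: at line 6 remove [qyd,bvzoa,gpw] add [tjmc] -> 9 lines: dcrxh otl fiyoz wlbnh omjfs wkhmw tjmc umfy apnl
Hunk 4: at line 1 remove [fiyoz,wlbnh,omjfs] add [xdbx] -> 7 lines: dcrxh otl xdbx wkhmw tjmc umfy apnl
Hunk 5: at line 3 remove [wkhmw,tjmc,umfy] add [dtdme,qquza,uxsp] -> 7 lines: dcrxh otl xdbx dtdme qquza uxsp apnl
Hunk 6: at line 1 remove [xdbx] add [tgt,ctymg] -> 8 lines: dcrxh otl tgt ctymg dtdme qquza uxsp apnl
Hunk 7: at line 3 remove [ctymg] add [lmliy,xnwn,abskn] -> 10 lines: dcrxh otl tgt lmliy xnwn abskn dtdme qquza uxsp apnl
Final line count: 10

Answer: 10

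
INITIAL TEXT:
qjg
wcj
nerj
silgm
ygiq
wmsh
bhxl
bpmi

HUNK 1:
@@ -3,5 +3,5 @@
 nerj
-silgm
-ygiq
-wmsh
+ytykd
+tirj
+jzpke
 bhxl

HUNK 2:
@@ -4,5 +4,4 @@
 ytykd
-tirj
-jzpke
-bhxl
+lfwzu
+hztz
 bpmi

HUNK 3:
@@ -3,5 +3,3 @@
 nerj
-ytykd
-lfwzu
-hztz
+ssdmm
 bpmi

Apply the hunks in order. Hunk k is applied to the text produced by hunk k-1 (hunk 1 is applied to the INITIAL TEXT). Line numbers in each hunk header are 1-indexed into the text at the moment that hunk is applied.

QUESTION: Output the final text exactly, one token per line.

Hunk 1: at line 3 remove [silgm,ygiq,wmsh] add [ytykd,tirj,jzpke] -> 8 lines: qjg wcj nerj ytykd tirj jzpke bhxl bpmi
Hunk 2: at line 4 remove [tirj,jzpke,bhxl] add [lfwzu,hztz] -> 7 lines: qjg wcj nerj ytykd lfwzu hztz bpmi
Hunk 3: at line 3 remove [ytykd,lfwzu,hztz] add [ssdmm] -> 5 lines: qjg wcj nerj ssdmm bpmi

Answer: qjg
wcj
nerj
ssdmm
bpmi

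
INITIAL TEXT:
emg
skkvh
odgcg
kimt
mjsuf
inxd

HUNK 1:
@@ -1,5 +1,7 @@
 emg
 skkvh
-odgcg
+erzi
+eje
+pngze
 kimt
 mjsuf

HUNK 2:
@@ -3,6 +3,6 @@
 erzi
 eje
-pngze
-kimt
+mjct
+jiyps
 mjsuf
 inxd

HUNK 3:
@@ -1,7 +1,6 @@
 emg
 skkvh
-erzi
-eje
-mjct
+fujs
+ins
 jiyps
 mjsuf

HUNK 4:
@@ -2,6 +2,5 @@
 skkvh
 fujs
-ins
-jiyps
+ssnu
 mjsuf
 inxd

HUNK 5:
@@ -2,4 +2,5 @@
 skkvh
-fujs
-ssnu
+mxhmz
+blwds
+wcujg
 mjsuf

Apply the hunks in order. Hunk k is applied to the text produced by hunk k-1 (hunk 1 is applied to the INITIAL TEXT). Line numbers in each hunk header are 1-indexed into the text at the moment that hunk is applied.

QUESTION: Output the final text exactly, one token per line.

Answer: emg
skkvh
mxhmz
blwds
wcujg
mjsuf
inxd

Derivation:
Hunk 1: at line 1 remove [odgcg] add [erzi,eje,pngze] -> 8 lines: emg skkvh erzi eje pngze kimt mjsuf inxd
Hunk 2: at line 3 remove [pngze,kimt] add [mjct,jiyps] -> 8 lines: emg skkvh erzi eje mjct jiyps mjsuf inxd
Hunk 3: at line 1 remove [erzi,eje,mjct] add [fujs,ins] -> 7 lines: emg skkvh fujs ins jiyps mjsuf inxd
Hunk 4: at line 2 remove [ins,jiyps] add [ssnu] -> 6 lines: emg skkvh fujs ssnu mjsuf inxd
Hunk 5: at line 2 remove [fujs,ssnu] add [mxhmz,blwds,wcujg] -> 7 lines: emg skkvh mxhmz blwds wcujg mjsuf inxd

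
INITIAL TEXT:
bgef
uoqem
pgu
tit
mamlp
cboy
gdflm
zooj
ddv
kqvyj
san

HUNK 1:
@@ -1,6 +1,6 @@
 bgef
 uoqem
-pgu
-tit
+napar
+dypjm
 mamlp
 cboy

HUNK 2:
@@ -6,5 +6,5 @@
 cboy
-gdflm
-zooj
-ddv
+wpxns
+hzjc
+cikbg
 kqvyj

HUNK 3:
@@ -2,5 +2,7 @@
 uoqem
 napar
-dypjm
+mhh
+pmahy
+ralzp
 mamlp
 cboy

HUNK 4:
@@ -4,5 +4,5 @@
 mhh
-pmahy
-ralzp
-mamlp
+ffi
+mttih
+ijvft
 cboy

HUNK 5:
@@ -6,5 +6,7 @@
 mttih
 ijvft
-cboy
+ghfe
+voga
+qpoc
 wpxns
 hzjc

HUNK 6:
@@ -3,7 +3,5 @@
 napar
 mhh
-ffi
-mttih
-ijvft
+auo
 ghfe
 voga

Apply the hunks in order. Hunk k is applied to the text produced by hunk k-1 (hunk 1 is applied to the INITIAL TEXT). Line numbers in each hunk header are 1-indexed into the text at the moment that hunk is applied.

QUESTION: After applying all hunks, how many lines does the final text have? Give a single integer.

Hunk 1: at line 1 remove [pgu,tit] add [napar,dypjm] -> 11 lines: bgef uoqem napar dypjm mamlp cboy gdflm zooj ddv kqvyj san
Hunk 2: at line 6 remove [gdflm,zooj,ddv] add [wpxns,hzjc,cikbg] -> 11 lines: bgef uoqem napar dypjm mamlp cboy wpxns hzjc cikbg kqvyj san
Hunk 3: at line 2 remove [dypjm] add [mhh,pmahy,ralzp] -> 13 lines: bgef uoqem napar mhh pmahy ralzp mamlp cboy wpxns hzjc cikbg kqvyj san
Hunk 4: at line 4 remove [pmahy,ralzp,mamlp] add [ffi,mttih,ijvft] -> 13 lines: bgef uoqem napar mhh ffi mttih ijvft cboy wpxns hzjc cikbg kqvyj san
Hunk 5: at line 6 remove [cboy] add [ghfe,voga,qpoc] -> 15 lines: bgef uoqem napar mhh ffi mttih ijvft ghfe voga qpoc wpxns hzjc cikbg kqvyj san
Hunk 6: at line 3 remove [ffi,mttih,ijvft] add [auo] -> 13 lines: bgef uoqem napar mhh auo ghfe voga qpoc wpxns hzjc cikbg kqvyj san
Final line count: 13

Answer: 13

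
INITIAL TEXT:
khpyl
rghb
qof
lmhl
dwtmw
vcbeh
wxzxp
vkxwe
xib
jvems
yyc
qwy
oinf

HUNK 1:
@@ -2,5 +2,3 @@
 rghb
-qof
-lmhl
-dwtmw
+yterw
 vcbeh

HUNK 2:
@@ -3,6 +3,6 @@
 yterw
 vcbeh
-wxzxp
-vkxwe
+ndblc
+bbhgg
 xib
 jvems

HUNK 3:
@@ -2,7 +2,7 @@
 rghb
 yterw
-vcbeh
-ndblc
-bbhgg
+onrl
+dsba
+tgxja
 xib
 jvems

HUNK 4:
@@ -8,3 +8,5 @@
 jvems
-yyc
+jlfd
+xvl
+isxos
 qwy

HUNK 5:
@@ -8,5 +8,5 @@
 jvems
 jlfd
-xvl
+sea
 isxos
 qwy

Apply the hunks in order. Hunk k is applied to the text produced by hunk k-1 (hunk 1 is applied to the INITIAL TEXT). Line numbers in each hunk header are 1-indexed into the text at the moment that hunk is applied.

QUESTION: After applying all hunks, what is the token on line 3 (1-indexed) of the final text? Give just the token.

Answer: yterw

Derivation:
Hunk 1: at line 2 remove [qof,lmhl,dwtmw] add [yterw] -> 11 lines: khpyl rghb yterw vcbeh wxzxp vkxwe xib jvems yyc qwy oinf
Hunk 2: at line 3 remove [wxzxp,vkxwe] add [ndblc,bbhgg] -> 11 lines: khpyl rghb yterw vcbeh ndblc bbhgg xib jvems yyc qwy oinf
Hunk 3: at line 2 remove [vcbeh,ndblc,bbhgg] add [onrl,dsba,tgxja] -> 11 lines: khpyl rghb yterw onrl dsba tgxja xib jvems yyc qwy oinf
Hunk 4: at line 8 remove [yyc] add [jlfd,xvl,isxos] -> 13 lines: khpyl rghb yterw onrl dsba tgxja xib jvems jlfd xvl isxos qwy oinf
Hunk 5: at line 8 remove [xvl] add [sea] -> 13 lines: khpyl rghb yterw onrl dsba tgxja xib jvems jlfd sea isxos qwy oinf
Final line 3: yterw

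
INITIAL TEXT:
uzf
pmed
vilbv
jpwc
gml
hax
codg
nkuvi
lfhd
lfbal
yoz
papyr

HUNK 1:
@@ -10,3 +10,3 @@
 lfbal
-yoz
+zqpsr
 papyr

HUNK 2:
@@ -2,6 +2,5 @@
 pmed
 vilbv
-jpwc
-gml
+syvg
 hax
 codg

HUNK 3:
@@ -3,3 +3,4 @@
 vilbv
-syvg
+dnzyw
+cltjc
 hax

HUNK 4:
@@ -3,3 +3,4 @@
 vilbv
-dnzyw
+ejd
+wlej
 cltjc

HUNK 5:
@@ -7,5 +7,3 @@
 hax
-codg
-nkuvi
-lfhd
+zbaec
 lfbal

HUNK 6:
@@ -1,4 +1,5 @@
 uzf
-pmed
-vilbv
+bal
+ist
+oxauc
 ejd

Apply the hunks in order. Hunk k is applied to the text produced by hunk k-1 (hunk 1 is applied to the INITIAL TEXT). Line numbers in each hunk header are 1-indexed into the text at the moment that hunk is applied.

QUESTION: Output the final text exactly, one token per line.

Hunk 1: at line 10 remove [yoz] add [zqpsr] -> 12 lines: uzf pmed vilbv jpwc gml hax codg nkuvi lfhd lfbal zqpsr papyr
Hunk 2: at line 2 remove [jpwc,gml] add [syvg] -> 11 lines: uzf pmed vilbv syvg hax codg nkuvi lfhd lfbal zqpsr papyr
Hunk 3: at line 3 remove [syvg] add [dnzyw,cltjc] -> 12 lines: uzf pmed vilbv dnzyw cltjc hax codg nkuvi lfhd lfbal zqpsr papyr
Hunk 4: at line 3 remove [dnzyw] add [ejd,wlej] -> 13 lines: uzf pmed vilbv ejd wlej cltjc hax codg nkuvi lfhd lfbal zqpsr papyr
Hunk 5: at line 7 remove [codg,nkuvi,lfhd] add [zbaec] -> 11 lines: uzf pmed vilbv ejd wlej cltjc hax zbaec lfbal zqpsr papyr
Hunk 6: at line 1 remove [pmed,vilbv] add [bal,ist,oxauc] -> 12 lines: uzf bal ist oxauc ejd wlej cltjc hax zbaec lfbal zqpsr papyr

Answer: uzf
bal
ist
oxauc
ejd
wlej
cltjc
hax
zbaec
lfbal
zqpsr
papyr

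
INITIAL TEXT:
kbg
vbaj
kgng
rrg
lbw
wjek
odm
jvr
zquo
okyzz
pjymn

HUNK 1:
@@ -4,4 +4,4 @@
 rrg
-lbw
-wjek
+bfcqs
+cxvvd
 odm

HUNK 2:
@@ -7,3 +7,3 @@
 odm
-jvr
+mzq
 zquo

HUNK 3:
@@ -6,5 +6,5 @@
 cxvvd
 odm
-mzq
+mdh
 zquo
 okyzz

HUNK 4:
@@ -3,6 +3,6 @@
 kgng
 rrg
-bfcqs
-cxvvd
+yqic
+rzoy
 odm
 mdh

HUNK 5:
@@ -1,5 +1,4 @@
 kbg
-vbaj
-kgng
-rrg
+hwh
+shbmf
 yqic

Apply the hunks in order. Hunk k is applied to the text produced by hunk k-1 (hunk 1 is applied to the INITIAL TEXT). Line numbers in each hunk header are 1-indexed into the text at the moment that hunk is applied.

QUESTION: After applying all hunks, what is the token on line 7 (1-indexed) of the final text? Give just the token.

Hunk 1: at line 4 remove [lbw,wjek] add [bfcqs,cxvvd] -> 11 lines: kbg vbaj kgng rrg bfcqs cxvvd odm jvr zquo okyzz pjymn
Hunk 2: at line 7 remove [jvr] add [mzq] -> 11 lines: kbg vbaj kgng rrg bfcqs cxvvd odm mzq zquo okyzz pjymn
Hunk 3: at line 6 remove [mzq] add [mdh] -> 11 lines: kbg vbaj kgng rrg bfcqs cxvvd odm mdh zquo okyzz pjymn
Hunk 4: at line 3 remove [bfcqs,cxvvd] add [yqic,rzoy] -> 11 lines: kbg vbaj kgng rrg yqic rzoy odm mdh zquo okyzz pjymn
Hunk 5: at line 1 remove [vbaj,kgng,rrg] add [hwh,shbmf] -> 10 lines: kbg hwh shbmf yqic rzoy odm mdh zquo okyzz pjymn
Final line 7: mdh

Answer: mdh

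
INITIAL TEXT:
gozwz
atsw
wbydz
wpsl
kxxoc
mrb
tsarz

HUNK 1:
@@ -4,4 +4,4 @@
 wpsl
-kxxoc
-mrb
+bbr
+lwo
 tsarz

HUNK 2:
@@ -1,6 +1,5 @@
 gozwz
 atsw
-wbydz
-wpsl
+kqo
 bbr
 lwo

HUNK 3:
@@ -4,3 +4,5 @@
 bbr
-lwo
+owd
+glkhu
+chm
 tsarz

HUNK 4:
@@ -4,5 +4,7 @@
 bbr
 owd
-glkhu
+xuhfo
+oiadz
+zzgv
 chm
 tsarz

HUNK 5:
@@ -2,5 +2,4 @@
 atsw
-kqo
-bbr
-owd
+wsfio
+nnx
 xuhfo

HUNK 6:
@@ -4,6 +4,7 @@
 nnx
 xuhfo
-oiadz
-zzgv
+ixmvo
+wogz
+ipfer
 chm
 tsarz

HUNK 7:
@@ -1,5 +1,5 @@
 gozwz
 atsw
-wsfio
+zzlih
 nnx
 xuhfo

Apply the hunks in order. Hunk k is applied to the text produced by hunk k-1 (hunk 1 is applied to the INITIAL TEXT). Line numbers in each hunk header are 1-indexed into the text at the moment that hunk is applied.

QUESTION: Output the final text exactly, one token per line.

Answer: gozwz
atsw
zzlih
nnx
xuhfo
ixmvo
wogz
ipfer
chm
tsarz

Derivation:
Hunk 1: at line 4 remove [kxxoc,mrb] add [bbr,lwo] -> 7 lines: gozwz atsw wbydz wpsl bbr lwo tsarz
Hunk 2: at line 1 remove [wbydz,wpsl] add [kqo] -> 6 lines: gozwz atsw kqo bbr lwo tsarz
Hunk 3: at line 4 remove [lwo] add [owd,glkhu,chm] -> 8 lines: gozwz atsw kqo bbr owd glkhu chm tsarz
Hunk 4: at line 4 remove [glkhu] add [xuhfo,oiadz,zzgv] -> 10 lines: gozwz atsw kqo bbr owd xuhfo oiadz zzgv chm tsarz
Hunk 5: at line 2 remove [kqo,bbr,owd] add [wsfio,nnx] -> 9 lines: gozwz atsw wsfio nnx xuhfo oiadz zzgv chm tsarz
Hunk 6: at line 4 remove [oiadz,zzgv] add [ixmvo,wogz,ipfer] -> 10 lines: gozwz atsw wsfio nnx xuhfo ixmvo wogz ipfer chm tsarz
Hunk 7: at line 1 remove [wsfio] add [zzlih] -> 10 lines: gozwz atsw zzlih nnx xuhfo ixmvo wogz ipfer chm tsarz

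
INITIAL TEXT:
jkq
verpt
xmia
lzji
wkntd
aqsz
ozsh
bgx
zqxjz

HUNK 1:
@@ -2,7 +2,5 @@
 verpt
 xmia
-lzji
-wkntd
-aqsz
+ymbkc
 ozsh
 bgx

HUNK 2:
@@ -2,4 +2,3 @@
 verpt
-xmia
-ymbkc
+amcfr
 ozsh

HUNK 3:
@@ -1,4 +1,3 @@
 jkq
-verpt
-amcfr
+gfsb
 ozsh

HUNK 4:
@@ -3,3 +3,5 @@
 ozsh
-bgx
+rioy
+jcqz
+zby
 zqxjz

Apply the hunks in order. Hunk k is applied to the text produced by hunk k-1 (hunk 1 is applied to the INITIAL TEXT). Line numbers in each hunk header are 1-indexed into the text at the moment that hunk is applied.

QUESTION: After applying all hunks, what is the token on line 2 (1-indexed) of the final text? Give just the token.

Answer: gfsb

Derivation:
Hunk 1: at line 2 remove [lzji,wkntd,aqsz] add [ymbkc] -> 7 lines: jkq verpt xmia ymbkc ozsh bgx zqxjz
Hunk 2: at line 2 remove [xmia,ymbkc] add [amcfr] -> 6 lines: jkq verpt amcfr ozsh bgx zqxjz
Hunk 3: at line 1 remove [verpt,amcfr] add [gfsb] -> 5 lines: jkq gfsb ozsh bgx zqxjz
Hunk 4: at line 3 remove [bgx] add [rioy,jcqz,zby] -> 7 lines: jkq gfsb ozsh rioy jcqz zby zqxjz
Final line 2: gfsb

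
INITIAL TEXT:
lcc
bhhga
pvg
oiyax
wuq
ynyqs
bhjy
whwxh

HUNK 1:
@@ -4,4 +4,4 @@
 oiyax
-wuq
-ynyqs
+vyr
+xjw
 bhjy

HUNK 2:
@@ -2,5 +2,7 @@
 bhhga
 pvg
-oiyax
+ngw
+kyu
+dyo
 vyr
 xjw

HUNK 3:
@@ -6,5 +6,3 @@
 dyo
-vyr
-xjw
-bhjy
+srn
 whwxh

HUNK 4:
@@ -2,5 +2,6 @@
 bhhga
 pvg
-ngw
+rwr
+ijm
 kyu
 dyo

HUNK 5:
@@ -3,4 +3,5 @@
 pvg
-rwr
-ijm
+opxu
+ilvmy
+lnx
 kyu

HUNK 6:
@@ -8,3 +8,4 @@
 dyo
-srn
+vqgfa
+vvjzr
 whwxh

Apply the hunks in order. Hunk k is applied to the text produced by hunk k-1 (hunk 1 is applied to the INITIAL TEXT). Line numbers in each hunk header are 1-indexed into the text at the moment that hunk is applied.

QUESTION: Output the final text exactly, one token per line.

Hunk 1: at line 4 remove [wuq,ynyqs] add [vyr,xjw] -> 8 lines: lcc bhhga pvg oiyax vyr xjw bhjy whwxh
Hunk 2: at line 2 remove [oiyax] add [ngw,kyu,dyo] -> 10 lines: lcc bhhga pvg ngw kyu dyo vyr xjw bhjy whwxh
Hunk 3: at line 6 remove [vyr,xjw,bhjy] add [srn] -> 8 lines: lcc bhhga pvg ngw kyu dyo srn whwxh
Hunk 4: at line 2 remove [ngw] add [rwr,ijm] -> 9 lines: lcc bhhga pvg rwr ijm kyu dyo srn whwxh
Hunk 5: at line 3 remove [rwr,ijm] add [opxu,ilvmy,lnx] -> 10 lines: lcc bhhga pvg opxu ilvmy lnx kyu dyo srn whwxh
Hunk 6: at line 8 remove [srn] add [vqgfa,vvjzr] -> 11 lines: lcc bhhga pvg opxu ilvmy lnx kyu dyo vqgfa vvjzr whwxh

Answer: lcc
bhhga
pvg
opxu
ilvmy
lnx
kyu
dyo
vqgfa
vvjzr
whwxh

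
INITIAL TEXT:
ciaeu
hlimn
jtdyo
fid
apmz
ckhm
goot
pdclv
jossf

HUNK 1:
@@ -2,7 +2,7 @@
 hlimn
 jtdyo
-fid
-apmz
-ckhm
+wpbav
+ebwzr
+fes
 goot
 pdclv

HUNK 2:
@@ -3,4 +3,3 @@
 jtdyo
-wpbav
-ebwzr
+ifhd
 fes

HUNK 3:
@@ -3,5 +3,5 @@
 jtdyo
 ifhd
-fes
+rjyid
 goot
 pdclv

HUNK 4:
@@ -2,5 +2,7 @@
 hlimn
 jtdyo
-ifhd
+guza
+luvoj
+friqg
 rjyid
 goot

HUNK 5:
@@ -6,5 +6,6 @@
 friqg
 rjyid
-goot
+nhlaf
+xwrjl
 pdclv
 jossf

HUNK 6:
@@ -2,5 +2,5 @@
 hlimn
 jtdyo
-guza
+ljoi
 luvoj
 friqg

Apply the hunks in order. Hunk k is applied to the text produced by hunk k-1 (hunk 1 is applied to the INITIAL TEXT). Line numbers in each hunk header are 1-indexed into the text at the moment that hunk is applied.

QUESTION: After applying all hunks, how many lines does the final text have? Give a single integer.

Hunk 1: at line 2 remove [fid,apmz,ckhm] add [wpbav,ebwzr,fes] -> 9 lines: ciaeu hlimn jtdyo wpbav ebwzr fes goot pdclv jossf
Hunk 2: at line 3 remove [wpbav,ebwzr] add [ifhd] -> 8 lines: ciaeu hlimn jtdyo ifhd fes goot pdclv jossf
Hunk 3: at line 3 remove [fes] add [rjyid] -> 8 lines: ciaeu hlimn jtdyo ifhd rjyid goot pdclv jossf
Hunk 4: at line 2 remove [ifhd] add [guza,luvoj,friqg] -> 10 lines: ciaeu hlimn jtdyo guza luvoj friqg rjyid goot pdclv jossf
Hunk 5: at line 6 remove [goot] add [nhlaf,xwrjl] -> 11 lines: ciaeu hlimn jtdyo guza luvoj friqg rjyid nhlaf xwrjl pdclv jossf
Hunk 6: at line 2 remove [guza] add [ljoi] -> 11 lines: ciaeu hlimn jtdyo ljoi luvoj friqg rjyid nhlaf xwrjl pdclv jossf
Final line count: 11

Answer: 11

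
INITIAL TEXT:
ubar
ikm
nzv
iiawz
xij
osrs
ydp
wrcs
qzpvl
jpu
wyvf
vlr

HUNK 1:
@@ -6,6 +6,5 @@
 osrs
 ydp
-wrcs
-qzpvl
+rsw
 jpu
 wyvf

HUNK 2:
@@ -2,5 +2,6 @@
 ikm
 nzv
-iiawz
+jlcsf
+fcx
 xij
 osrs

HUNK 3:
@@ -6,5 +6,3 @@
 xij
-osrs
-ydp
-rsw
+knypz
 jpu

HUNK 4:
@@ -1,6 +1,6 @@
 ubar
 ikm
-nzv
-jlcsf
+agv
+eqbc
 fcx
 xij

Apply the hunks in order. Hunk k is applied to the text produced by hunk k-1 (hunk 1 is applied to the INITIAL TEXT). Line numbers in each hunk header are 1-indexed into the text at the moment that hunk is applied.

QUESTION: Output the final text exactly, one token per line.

Answer: ubar
ikm
agv
eqbc
fcx
xij
knypz
jpu
wyvf
vlr

Derivation:
Hunk 1: at line 6 remove [wrcs,qzpvl] add [rsw] -> 11 lines: ubar ikm nzv iiawz xij osrs ydp rsw jpu wyvf vlr
Hunk 2: at line 2 remove [iiawz] add [jlcsf,fcx] -> 12 lines: ubar ikm nzv jlcsf fcx xij osrs ydp rsw jpu wyvf vlr
Hunk 3: at line 6 remove [osrs,ydp,rsw] add [knypz] -> 10 lines: ubar ikm nzv jlcsf fcx xij knypz jpu wyvf vlr
Hunk 4: at line 1 remove [nzv,jlcsf] add [agv,eqbc] -> 10 lines: ubar ikm agv eqbc fcx xij knypz jpu wyvf vlr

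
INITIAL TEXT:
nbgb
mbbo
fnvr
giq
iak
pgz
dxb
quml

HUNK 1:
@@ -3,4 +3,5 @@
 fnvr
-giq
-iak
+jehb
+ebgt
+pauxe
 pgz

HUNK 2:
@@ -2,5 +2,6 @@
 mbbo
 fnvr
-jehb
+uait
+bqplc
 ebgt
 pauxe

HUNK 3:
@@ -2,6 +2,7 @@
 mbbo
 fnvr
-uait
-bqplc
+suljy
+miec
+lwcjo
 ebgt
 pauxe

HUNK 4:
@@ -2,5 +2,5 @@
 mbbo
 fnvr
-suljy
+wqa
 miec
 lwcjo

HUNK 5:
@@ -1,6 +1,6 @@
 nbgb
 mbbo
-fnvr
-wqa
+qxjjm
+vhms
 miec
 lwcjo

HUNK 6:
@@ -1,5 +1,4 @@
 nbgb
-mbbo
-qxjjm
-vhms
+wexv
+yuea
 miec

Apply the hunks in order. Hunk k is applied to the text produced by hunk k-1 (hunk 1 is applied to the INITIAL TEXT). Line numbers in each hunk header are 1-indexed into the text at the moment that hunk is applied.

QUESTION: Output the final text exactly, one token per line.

Answer: nbgb
wexv
yuea
miec
lwcjo
ebgt
pauxe
pgz
dxb
quml

Derivation:
Hunk 1: at line 3 remove [giq,iak] add [jehb,ebgt,pauxe] -> 9 lines: nbgb mbbo fnvr jehb ebgt pauxe pgz dxb quml
Hunk 2: at line 2 remove [jehb] add [uait,bqplc] -> 10 lines: nbgb mbbo fnvr uait bqplc ebgt pauxe pgz dxb quml
Hunk 3: at line 2 remove [uait,bqplc] add [suljy,miec,lwcjo] -> 11 lines: nbgb mbbo fnvr suljy miec lwcjo ebgt pauxe pgz dxb quml
Hunk 4: at line 2 remove [suljy] add [wqa] -> 11 lines: nbgb mbbo fnvr wqa miec lwcjo ebgt pauxe pgz dxb quml
Hunk 5: at line 1 remove [fnvr,wqa] add [qxjjm,vhms] -> 11 lines: nbgb mbbo qxjjm vhms miec lwcjo ebgt pauxe pgz dxb quml
Hunk 6: at line 1 remove [mbbo,qxjjm,vhms] add [wexv,yuea] -> 10 lines: nbgb wexv yuea miec lwcjo ebgt pauxe pgz dxb quml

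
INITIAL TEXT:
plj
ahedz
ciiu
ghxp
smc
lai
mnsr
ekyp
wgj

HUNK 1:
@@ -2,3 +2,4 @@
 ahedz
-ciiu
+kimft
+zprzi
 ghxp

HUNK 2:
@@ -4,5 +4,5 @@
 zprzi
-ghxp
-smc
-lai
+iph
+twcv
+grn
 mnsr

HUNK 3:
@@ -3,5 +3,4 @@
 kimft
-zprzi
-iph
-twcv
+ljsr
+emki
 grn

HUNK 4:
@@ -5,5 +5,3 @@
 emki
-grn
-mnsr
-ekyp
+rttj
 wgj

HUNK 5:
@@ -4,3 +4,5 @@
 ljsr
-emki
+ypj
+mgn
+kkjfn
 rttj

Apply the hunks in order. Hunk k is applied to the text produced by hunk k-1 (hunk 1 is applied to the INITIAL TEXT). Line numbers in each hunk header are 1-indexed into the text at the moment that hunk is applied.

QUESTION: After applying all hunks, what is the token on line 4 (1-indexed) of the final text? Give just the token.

Hunk 1: at line 2 remove [ciiu] add [kimft,zprzi] -> 10 lines: plj ahedz kimft zprzi ghxp smc lai mnsr ekyp wgj
Hunk 2: at line 4 remove [ghxp,smc,lai] add [iph,twcv,grn] -> 10 lines: plj ahedz kimft zprzi iph twcv grn mnsr ekyp wgj
Hunk 3: at line 3 remove [zprzi,iph,twcv] add [ljsr,emki] -> 9 lines: plj ahedz kimft ljsr emki grn mnsr ekyp wgj
Hunk 4: at line 5 remove [grn,mnsr,ekyp] add [rttj] -> 7 lines: plj ahedz kimft ljsr emki rttj wgj
Hunk 5: at line 4 remove [emki] add [ypj,mgn,kkjfn] -> 9 lines: plj ahedz kimft ljsr ypj mgn kkjfn rttj wgj
Final line 4: ljsr

Answer: ljsr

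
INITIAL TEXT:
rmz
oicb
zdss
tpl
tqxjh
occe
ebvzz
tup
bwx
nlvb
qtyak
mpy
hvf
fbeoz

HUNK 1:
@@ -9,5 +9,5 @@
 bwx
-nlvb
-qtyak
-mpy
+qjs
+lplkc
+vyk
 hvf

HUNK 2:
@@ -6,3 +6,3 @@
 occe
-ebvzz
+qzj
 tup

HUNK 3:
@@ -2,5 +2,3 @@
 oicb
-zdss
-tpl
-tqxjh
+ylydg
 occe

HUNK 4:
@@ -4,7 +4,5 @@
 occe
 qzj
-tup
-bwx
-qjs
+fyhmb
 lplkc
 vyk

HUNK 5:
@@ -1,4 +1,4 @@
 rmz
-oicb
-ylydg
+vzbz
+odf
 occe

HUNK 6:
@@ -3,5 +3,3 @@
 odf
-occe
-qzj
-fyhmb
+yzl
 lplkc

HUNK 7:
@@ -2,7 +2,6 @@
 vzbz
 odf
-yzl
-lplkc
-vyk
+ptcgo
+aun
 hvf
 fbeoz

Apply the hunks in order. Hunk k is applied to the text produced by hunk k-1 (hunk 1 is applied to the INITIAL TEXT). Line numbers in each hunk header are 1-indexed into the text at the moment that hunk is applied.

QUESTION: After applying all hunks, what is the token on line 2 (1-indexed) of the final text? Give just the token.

Answer: vzbz

Derivation:
Hunk 1: at line 9 remove [nlvb,qtyak,mpy] add [qjs,lplkc,vyk] -> 14 lines: rmz oicb zdss tpl tqxjh occe ebvzz tup bwx qjs lplkc vyk hvf fbeoz
Hunk 2: at line 6 remove [ebvzz] add [qzj] -> 14 lines: rmz oicb zdss tpl tqxjh occe qzj tup bwx qjs lplkc vyk hvf fbeoz
Hunk 3: at line 2 remove [zdss,tpl,tqxjh] add [ylydg] -> 12 lines: rmz oicb ylydg occe qzj tup bwx qjs lplkc vyk hvf fbeoz
Hunk 4: at line 4 remove [tup,bwx,qjs] add [fyhmb] -> 10 lines: rmz oicb ylydg occe qzj fyhmb lplkc vyk hvf fbeoz
Hunk 5: at line 1 remove [oicb,ylydg] add [vzbz,odf] -> 10 lines: rmz vzbz odf occe qzj fyhmb lplkc vyk hvf fbeoz
Hunk 6: at line 3 remove [occe,qzj,fyhmb] add [yzl] -> 8 lines: rmz vzbz odf yzl lplkc vyk hvf fbeoz
Hunk 7: at line 2 remove [yzl,lplkc,vyk] add [ptcgo,aun] -> 7 lines: rmz vzbz odf ptcgo aun hvf fbeoz
Final line 2: vzbz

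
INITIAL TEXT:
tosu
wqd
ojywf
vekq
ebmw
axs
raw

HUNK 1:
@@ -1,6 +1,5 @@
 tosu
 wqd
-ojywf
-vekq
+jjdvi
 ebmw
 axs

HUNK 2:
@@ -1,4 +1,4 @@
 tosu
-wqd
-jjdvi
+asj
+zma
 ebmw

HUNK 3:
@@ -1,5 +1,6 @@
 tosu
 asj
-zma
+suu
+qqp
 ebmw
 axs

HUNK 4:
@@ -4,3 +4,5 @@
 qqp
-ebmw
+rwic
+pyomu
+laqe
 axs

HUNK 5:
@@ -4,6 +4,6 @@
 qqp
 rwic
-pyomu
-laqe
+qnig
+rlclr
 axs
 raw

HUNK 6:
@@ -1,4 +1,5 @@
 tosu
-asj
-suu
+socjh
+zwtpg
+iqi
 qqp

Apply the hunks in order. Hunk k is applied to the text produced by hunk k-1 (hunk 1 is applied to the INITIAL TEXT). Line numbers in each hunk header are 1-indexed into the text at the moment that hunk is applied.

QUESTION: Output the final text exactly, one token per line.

Hunk 1: at line 1 remove [ojywf,vekq] add [jjdvi] -> 6 lines: tosu wqd jjdvi ebmw axs raw
Hunk 2: at line 1 remove [wqd,jjdvi] add [asj,zma] -> 6 lines: tosu asj zma ebmw axs raw
Hunk 3: at line 1 remove [zma] add [suu,qqp] -> 7 lines: tosu asj suu qqp ebmw axs raw
Hunk 4: at line 4 remove [ebmw] add [rwic,pyomu,laqe] -> 9 lines: tosu asj suu qqp rwic pyomu laqe axs raw
Hunk 5: at line 4 remove [pyomu,laqe] add [qnig,rlclr] -> 9 lines: tosu asj suu qqp rwic qnig rlclr axs raw
Hunk 6: at line 1 remove [asj,suu] add [socjh,zwtpg,iqi] -> 10 lines: tosu socjh zwtpg iqi qqp rwic qnig rlclr axs raw

Answer: tosu
socjh
zwtpg
iqi
qqp
rwic
qnig
rlclr
axs
raw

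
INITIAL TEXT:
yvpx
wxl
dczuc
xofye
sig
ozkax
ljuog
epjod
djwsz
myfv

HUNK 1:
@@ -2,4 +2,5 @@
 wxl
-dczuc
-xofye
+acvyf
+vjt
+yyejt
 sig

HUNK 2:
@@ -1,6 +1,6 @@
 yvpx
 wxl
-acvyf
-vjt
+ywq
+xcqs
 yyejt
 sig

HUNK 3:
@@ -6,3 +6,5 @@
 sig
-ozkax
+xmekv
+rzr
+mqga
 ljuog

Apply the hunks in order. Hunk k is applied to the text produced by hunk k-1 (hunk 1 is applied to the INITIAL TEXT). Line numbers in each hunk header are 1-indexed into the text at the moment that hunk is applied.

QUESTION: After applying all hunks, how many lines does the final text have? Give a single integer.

Answer: 13

Derivation:
Hunk 1: at line 2 remove [dczuc,xofye] add [acvyf,vjt,yyejt] -> 11 lines: yvpx wxl acvyf vjt yyejt sig ozkax ljuog epjod djwsz myfv
Hunk 2: at line 1 remove [acvyf,vjt] add [ywq,xcqs] -> 11 lines: yvpx wxl ywq xcqs yyejt sig ozkax ljuog epjod djwsz myfv
Hunk 3: at line 6 remove [ozkax] add [xmekv,rzr,mqga] -> 13 lines: yvpx wxl ywq xcqs yyejt sig xmekv rzr mqga ljuog epjod djwsz myfv
Final line count: 13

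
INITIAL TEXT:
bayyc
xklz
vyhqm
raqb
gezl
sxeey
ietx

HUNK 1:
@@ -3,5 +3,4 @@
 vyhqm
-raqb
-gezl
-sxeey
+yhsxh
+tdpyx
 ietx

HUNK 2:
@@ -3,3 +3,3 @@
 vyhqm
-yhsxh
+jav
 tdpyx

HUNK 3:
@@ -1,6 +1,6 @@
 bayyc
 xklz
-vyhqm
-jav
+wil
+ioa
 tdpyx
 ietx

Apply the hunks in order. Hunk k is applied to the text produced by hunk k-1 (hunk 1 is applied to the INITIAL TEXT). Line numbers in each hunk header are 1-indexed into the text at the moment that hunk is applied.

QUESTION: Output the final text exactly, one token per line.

Hunk 1: at line 3 remove [raqb,gezl,sxeey] add [yhsxh,tdpyx] -> 6 lines: bayyc xklz vyhqm yhsxh tdpyx ietx
Hunk 2: at line 3 remove [yhsxh] add [jav] -> 6 lines: bayyc xklz vyhqm jav tdpyx ietx
Hunk 3: at line 1 remove [vyhqm,jav] add [wil,ioa] -> 6 lines: bayyc xklz wil ioa tdpyx ietx

Answer: bayyc
xklz
wil
ioa
tdpyx
ietx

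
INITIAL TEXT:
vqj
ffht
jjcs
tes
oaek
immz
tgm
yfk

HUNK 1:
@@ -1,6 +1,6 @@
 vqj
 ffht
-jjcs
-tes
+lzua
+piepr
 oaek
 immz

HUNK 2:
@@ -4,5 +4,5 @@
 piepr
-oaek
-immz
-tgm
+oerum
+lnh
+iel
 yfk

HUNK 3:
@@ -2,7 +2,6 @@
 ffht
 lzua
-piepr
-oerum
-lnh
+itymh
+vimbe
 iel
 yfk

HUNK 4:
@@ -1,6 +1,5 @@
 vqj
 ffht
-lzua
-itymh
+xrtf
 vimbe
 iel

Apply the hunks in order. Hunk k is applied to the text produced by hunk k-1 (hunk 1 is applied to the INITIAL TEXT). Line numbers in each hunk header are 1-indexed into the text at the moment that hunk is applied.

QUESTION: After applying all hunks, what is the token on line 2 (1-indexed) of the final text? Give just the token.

Hunk 1: at line 1 remove [jjcs,tes] add [lzua,piepr] -> 8 lines: vqj ffht lzua piepr oaek immz tgm yfk
Hunk 2: at line 4 remove [oaek,immz,tgm] add [oerum,lnh,iel] -> 8 lines: vqj ffht lzua piepr oerum lnh iel yfk
Hunk 3: at line 2 remove [piepr,oerum,lnh] add [itymh,vimbe] -> 7 lines: vqj ffht lzua itymh vimbe iel yfk
Hunk 4: at line 1 remove [lzua,itymh] add [xrtf] -> 6 lines: vqj ffht xrtf vimbe iel yfk
Final line 2: ffht

Answer: ffht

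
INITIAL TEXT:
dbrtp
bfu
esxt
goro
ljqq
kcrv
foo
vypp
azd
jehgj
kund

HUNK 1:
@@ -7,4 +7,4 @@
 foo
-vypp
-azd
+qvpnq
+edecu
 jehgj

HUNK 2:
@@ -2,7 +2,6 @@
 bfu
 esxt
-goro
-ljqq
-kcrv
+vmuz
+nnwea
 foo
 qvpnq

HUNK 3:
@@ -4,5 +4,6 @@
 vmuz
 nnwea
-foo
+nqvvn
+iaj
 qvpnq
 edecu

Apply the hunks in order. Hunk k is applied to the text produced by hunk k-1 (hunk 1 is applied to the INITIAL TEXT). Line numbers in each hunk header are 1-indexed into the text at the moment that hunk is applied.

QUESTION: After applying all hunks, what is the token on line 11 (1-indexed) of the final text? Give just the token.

Hunk 1: at line 7 remove [vypp,azd] add [qvpnq,edecu] -> 11 lines: dbrtp bfu esxt goro ljqq kcrv foo qvpnq edecu jehgj kund
Hunk 2: at line 2 remove [goro,ljqq,kcrv] add [vmuz,nnwea] -> 10 lines: dbrtp bfu esxt vmuz nnwea foo qvpnq edecu jehgj kund
Hunk 3: at line 4 remove [foo] add [nqvvn,iaj] -> 11 lines: dbrtp bfu esxt vmuz nnwea nqvvn iaj qvpnq edecu jehgj kund
Final line 11: kund

Answer: kund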